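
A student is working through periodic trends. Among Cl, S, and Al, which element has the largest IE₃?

Cl

IE_3 is the cost of taking one more electron from the +2 cation: Cl²⁺ still has 5 valence electrons; S²⁺ still has 4 valence electrons; Al²⁺ still has 1 valence electron.
All are still removing valence electrons, so compare the +2 ions as you would atoms: IE_3 generally rises across a period (higher Z_eff) and falls down a group (larger shell), subject to the usual subshell exceptions.
Valence configurations: Cl²⁺ [Ne]3s²3p³, S²⁺ [Ne]3s²3p², Al²⁺ [Ne]3s¹.
Tabulated IE_3 (kJ/mol): Cl 3822, S 3357, Al 2745.
Putting it together, IE_3: Al < S < Cl.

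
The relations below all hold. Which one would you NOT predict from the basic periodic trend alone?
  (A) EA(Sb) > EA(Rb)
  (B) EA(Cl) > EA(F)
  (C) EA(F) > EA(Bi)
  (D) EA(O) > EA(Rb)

(B)

The general trend: electron affinity increases across a period and decreases down a group.
(A) Sb (period 5, group 15) vs Rb (period 5, group 1): the stated order agrees with the simple trend.
(B) Cl (period 3, group 17) vs F (period 2, group 17): the stated order contradicts the simple trend.
(C) F (period 2, group 17) vs Bi (period 6, group 15): the stated order agrees with the simple trend.
(D) O (period 2, group 16) vs Rb (period 5, group 1): the stated order agrees with the simple trend.
The exception is (B): F's small 2p subshell makes the incoming electron feel strong e⁻–e⁻ repulsion, so Cl actually releases more energy on gaining an electron.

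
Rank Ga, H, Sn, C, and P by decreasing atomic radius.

H is in period 1, group 1; C is in period 2, group 14; P is in period 3, group 15; Ga is in period 4, group 13; Sn is in period 5, group 14.
Across a period the added protons contract the valence shell; down a group each new principal shell makes the atom larger.
Neither a single period nor a single group — weigh both effects.
C > H: period and group pull opposite ways; the down-group shift dominates (75 vs 32 pm).
P > C: the two effects oppose for this pair; the down-group effect wins (111 vs 75 pm).
Ga > P: both effects reinforce here, so Ga is clearly the larger of the two.
Sn > Ga: period and group pull opposite ways; the down-group shift dominates (140 vs 124 pm).
Approximate values (pm): H 32, C 75, P 111, Ga 124, Sn 140.
So from largest to smallest: Sn > Ga > P > C > H.

Sn > Ga > P > C > H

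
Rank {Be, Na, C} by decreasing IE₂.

Consider each +1 ion: Be⁺ still has 1 valence electron; Na⁺ is the bare [Ne] core; C⁺ still has 3 valence electrons.
Pulling an electron out of a noble-gas core costs far more than removing a remaining valence electron, so Na sits at the high end of IE_2.
Valence configurations: Be⁺ [He]2s¹, C⁺ [He]2s²2p¹.
Tabulated IE_2 (kJ/mol): Be 1757, Na 4562, C 2353.
Hence IE_2: Be < C < Na.

Na, C, Be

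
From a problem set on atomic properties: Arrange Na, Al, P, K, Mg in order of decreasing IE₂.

Na > K > P > Al > Mg

The second ionization energy removes an electron from the +1 ion. For each element: Na⁺ is the bare [Ne] core; Al⁺ still has 2 valence electrons; P⁺ still has 4 valence electrons; K⁺ is the bare [Ar] core; Mg⁺ still has 1 valence electron.
Pulling an electron out of a noble-gas core costs far more than removing a remaining valence electron, so K and Na sit at the high end of IE_2.
Valence configurations: Al⁺ [Ne]3s², P⁺ [Ne]3s²3p², Mg⁺ [Ne]3s¹.
Approximate IE_2 values (kJ/mol): Na 4562, Al 1817, P 1907, K 3052, Mg 1451.
Putting it together, IE_2: Mg < Al < P < K < Na.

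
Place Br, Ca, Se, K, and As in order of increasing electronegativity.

K < Ca < As < Se < Br

Smaller atoms with higher effective nuclear charge are more electronegative.
All lie in period 4, so electronegativity increases left to right.
So from lowest to highest: K < Ca < As < Se < Br.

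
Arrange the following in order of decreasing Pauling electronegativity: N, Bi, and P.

Smaller atoms with higher effective nuclear charge are more electronegative.
All are in group 15, so electronegativity increases up the group.
So from highest to lowest: N > P > Bi.

N > P > Bi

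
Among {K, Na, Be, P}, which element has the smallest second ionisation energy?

The second ionization energy removes an electron from the +1 ion. For each element: K⁺ is the bare [Ar] core; Na⁺ is the bare [Ne] core; Be⁺ still has 1 valence electron; P⁺ still has 4 valence electrons.
Pulling an electron out of a noble-gas core costs far more than removing a remaining valence electron, so K and Na sit at the high end of IE_2.
Valence configurations: Be⁺ [He]2s¹, P⁺ [Ne]3s²3p².
Tabulated IE_2 (kJ/mol): K 3052, Na 4562, Be 1757, P 1907.
Putting it together, IE_2: Be < P < K < Na.

Be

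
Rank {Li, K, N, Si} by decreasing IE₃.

IE_3 is the cost of taking one more electron from the +2 cation: Li²⁺ is already 1 electron into the core; K²⁺ is already 1 electron into the core; N²⁺ still has 3 valence electrons; Si²⁺ still has 2 valence electrons.
Usually core removal costs more than valence removal, but here the competition is close: a tightly held n=2 valence electron can cost more to remove than an n=3 core electron, so the actual values have to decide it.
Valence configurations: N²⁺ [He]2s²2p¹, Si²⁺ [Ne]3s².
The numbers (kJ/mol): Li 11815, K 4420, N 4578, Si 3232.
So the third ionization energies run Si < K < N < Li.

Li, N, K, Si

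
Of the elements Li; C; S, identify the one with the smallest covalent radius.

C

Li is in period 2, group 1; C is in period 2, group 14; S is in period 3, group 16.
Moving right in a period, electrons are added to the same shell under a stronger nuclear pull, so atoms get smaller; moving down, a new shell is opened and atoms get larger.
These span different periods and groups, so the two trends combine.
S > C: the two effects oppose for this pair; the down-group effect wins (103 vs 75 pm).
Li > S: the two effects oppose for this pair; the across-period effect wins (133 vs 103 pm).
For reference (pm): Li 133, C 75, S 103.
The smallest covalent radius among these belongs to C.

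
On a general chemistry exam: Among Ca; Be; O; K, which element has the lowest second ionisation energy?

Ca

IE_2 is the cost of taking one more electron from the +1 cation: Ca⁺ still has 1 valence electron; Be⁺ still has 1 valence electron; O⁺ still has 5 valence electrons; K⁺ is the bare [Ar] core.
Usually core removal costs more than valence removal, but here the competition is close: a tightly held n=2 valence electron can cost more to remove than an n=3 core electron, so the actual values have to decide it.
Valence configurations: Ca⁺ [Ar]4s¹, Be⁺ [He]2s¹, O⁺ [He]2s²2p³.
The numbers (kJ/mol): Ca 1145, Be 1757, O 3388, K 3052.
Putting it together, IE_2: Ca < Be < K < O.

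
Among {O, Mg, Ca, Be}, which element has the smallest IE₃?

The third ionization energy removes an electron from the +2 ion. For each element: O²⁺ still has 4 valence electrons; Mg²⁺ is the bare [Ne] core; Ca²⁺ is the bare [Ar] core; Be²⁺ is the bare [He] core.
Usually core removal costs more than valence removal, but here the competition is close: a tightly held n=2 valence electron can cost more to remove than an n=3 core electron, so the actual values have to decide it.
Tabulated IE_3 (kJ/mol): O 5300, Mg 7733, Ca 4912, Be 14849.
Putting it together, IE_3: Ca < O < Mg < Be.

Ca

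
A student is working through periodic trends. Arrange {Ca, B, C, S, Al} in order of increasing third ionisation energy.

Al, S, B, C, Ca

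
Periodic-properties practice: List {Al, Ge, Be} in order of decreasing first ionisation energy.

Be > Ge > Al

Be is in period 2, group 2; Al is in period 3, group 13; Ge is in period 4, group 14.
Across a period the outer electron is held more tightly (higher IE₁); down a group it sits in a higher shell, more shielded, and comes off more easily.
These sit on a diagonal, where the across-period and down-group effects partly cancel.
Ge > Al: period and group pull opposite ways; the across-period shift dominates (762 vs 578 kJ/mol).
Be > Ge: period and group pull opposite ways; the down-group shift dominates (900 vs 762 kJ/mol).
Approximate values (kJ/mol): Be 900, Al 578, Ge 762.
So from highest to lowest: Be > Ge > Al.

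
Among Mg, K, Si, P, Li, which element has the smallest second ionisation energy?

Mg

IE_2 is the cost of taking one more electron from the +1 cation: Mg⁺ still has 1 valence electron; K⁺ is the bare [Ar] core; Si⁺ still has 3 valence electrons; P⁺ still has 4 valence electrons; Li⁺ is the bare [He] core.
Core electrons are held far more tightly than valence electrons, so K and Li top the IE_2 order.
Valence configurations: Mg⁺ [Ne]3s¹, Si⁺ [Ne]3s²3p¹, P⁺ [Ne]3s²3p².
The numbers (kJ/mol): Mg 1451, K 3052, Si 1577, P 1907, Li 7298.
So the second ionization energies run Mg < Si < P < K < Li.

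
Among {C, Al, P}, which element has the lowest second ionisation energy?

IE_2 is the cost of taking one more electron from the +1 cation: C⁺ still has 3 valence electrons; Al⁺ still has 2 valence electrons; P⁺ still has 4 valence electrons.
All are still removing valence electrons, so compare the +1 ions as you would atoms: IE_2 generally rises across a period (higher Z_eff) and falls down a group (larger shell), subject to the usual subshell exceptions.
Valence configurations: C⁺ [He]2s²2p¹, Al⁺ [Ne]3s², P⁺ [Ne]3s²3p².
The numbers (kJ/mol): C 2353, Al 1817, P 1907.
Hence IE_2: Al < P < C.

Al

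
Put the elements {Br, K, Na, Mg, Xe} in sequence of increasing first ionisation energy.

Across a period the outer electron is held more tightly (higher IE₁); down a group it sits in a higher shell, more shielded, and comes off more easily.
Neither a single period nor a single group — weigh both effects.
Na > K: they share group 1; the group trend gives Na the larger value.
Mg > Na: both are in period 3; the period trend gives Mg the larger value.
Br > Mg: period and group pull opposite ways; the across-period shift dominates (1140 vs 738 kJ/mol).
Xe > Br: the two effects oppose for this pair; the across-period effect wins (1170 vs 1140 kJ/mol).
For reference (kJ/mol): Na 496, Mg 738, K 419, Br 1140, Xe 1170.
So from lowest to highest: K < Na < Mg < Br < Xe.

K, Na, Mg, Br, Xe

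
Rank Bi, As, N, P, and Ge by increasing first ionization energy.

Bi, Ge, As, P, N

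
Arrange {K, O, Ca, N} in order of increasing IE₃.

K < N < Ca < O

The third ionization energy removes an electron from the +2 ion. For each element: K²⁺ is already 1 electron into the core; O²⁺ still has 4 valence electrons; Ca²⁺ is the bare [Ar] core; N²⁺ still has 3 valence electrons.
Usually core removal costs more than valence removal, but here the competition is close: a tightly held n=2 valence electron can cost more to remove than an n=3 core electron, so the actual values have to decide it.
Valence configurations: O²⁺ [He]2s²2p², N²⁺ [He]2s²2p¹.
The numbers (kJ/mol): K 4420, O 5300, Ca 4912, N 4578.
Hence IE_3: K < N < Ca < O.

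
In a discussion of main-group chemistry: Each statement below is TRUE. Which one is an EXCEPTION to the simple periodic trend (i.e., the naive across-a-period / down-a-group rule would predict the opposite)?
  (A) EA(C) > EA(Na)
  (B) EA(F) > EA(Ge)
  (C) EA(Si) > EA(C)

(C)

The general trend: electron affinity increases across a period and decreases down a group.
(A) C (period 2, group 14) vs Na (period 3, group 1): the stated order agrees with the simple trend.
(B) F (period 2, group 17) vs Ge (period 4, group 14): the stated order agrees with the simple trend.
(C) Si (period 3, group 14) vs C (period 2, group 14): the stated order contradicts the simple trend.
The exception is (C): Si's larger, more diffuse 3p orbitals accept an added electron slightly more readily than C's compact 2p.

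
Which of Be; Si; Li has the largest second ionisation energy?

Li

The second ionization energy removes an electron from the +1 ion. For each element: Be⁺ still has 1 valence electron; Si⁺ still has 3 valence electrons; Li⁺ is the bare [He] core.
Breaking into a closed-shell core is much more expensive than removing a leftover valence electron — Li has the largest IE_2 here.
Valence configurations: Be⁺ [He]2s¹, Si⁺ [Ne]3s²3p¹.
The numbers (kJ/mol): Be 1757, Si 1577, Li 7298.
So the second ionization energies run Si < Be < Li.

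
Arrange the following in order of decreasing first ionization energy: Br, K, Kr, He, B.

He is in period 1, group 18; B is in period 2, group 13; K is in period 4, group 1; Br is in period 4, group 17; Kr is in period 4, group 18.
Across a period the outer electron is held more tightly (higher IE₁); down a group it sits in a higher shell, more shielded, and comes off more easily.
Here both period and group differ, so the two effects have to be weighed against each other.
B > K: relative to K, both the across-period and down-group shifts push B's first ionization energy up.
Br > B: period and group pull opposite ways; the across-period shift dominates (1140 vs 801 kJ/mol).
Kr > Br: both are in period 4; the period trend gives Kr the larger value.
He > Kr: they share group 18; the group trend gives He the larger value.
Tabulated first ionization energy (kJ/mol): He 2372, B 801, K 419, Br 1140, Kr 1351.
So from highest to lowest: He > Kr > Br > B > K.

He, Kr, Br, B, K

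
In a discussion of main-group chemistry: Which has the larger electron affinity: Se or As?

Se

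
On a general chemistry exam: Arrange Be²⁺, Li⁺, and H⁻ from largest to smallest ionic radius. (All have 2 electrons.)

H⁻ > Li⁺ > Be²⁺

All of these have 2 electrons, so size is governed by nuclear charge alone: the more protons, the stronger the pull on the same electron cloud, and the smaller the ion.
Nuclear charges: Be²⁺ (Z=4), Li⁺ (Z=3), H⁻ (Z=1).
Largest to smallest: H⁻ > Li⁺ > Be²⁺.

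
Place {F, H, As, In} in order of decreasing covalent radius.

Radius decreases left→right (rising Z_eff, same n) and increases top→bottom (higher n).
Neither a single period nor a single group — weigh both effects.
F > H: period and group pull opposite ways; the down-group shift dominates (64 vs 32 pm).
As > F: relative to F, both the across-period and down-group shifts push As's atomic radius up.
In > As: both effects reinforce here, so In is clearly the larger of the two.
Tabulated atomic radius (pm): H 32, F 64, As 121, In 142.
So from largest to smallest: In > As > F > H.

In > As > F > H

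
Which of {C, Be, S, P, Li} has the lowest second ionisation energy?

Be

The second ionization energy removes an electron from the +1 ion. For each element: C⁺ still has 3 valence electrons; Be⁺ still has 1 valence electron; S⁺ still has 5 valence electrons; P⁺ still has 4 valence electrons; Li⁺ is the bare [He] core.
Core electrons are held far more tightly than valence electrons, so Li tops the IE_2 order.
Valence configurations: C⁺ [He]2s²2p¹, Be⁺ [He]2s¹, S⁺ [Ne]3s²3p³, P⁺ [Ne]3s²3p².
Approximate IE_2 values (kJ/mol): C 2353, Be 1757, S 2252, P 1907, Li 7298.
So the second ionization energies run Be < P < S < C < Li.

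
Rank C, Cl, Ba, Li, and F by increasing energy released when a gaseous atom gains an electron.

Li is in period 2, group 1; C is in period 2, group 14; F is in period 2, group 17; Cl is in period 3, group 17; Ba is in period 6, group 2.
Atoms with high Z_eff and room in the valence shell (especially the halogens) have the most exothermic electron affinities.
Neither a single period nor a single group — weigh both effects.
Li > Ba: the two effects oppose for this pair; the down-group effect wins (60 vs 14 kJ/mol).
C > Li: C lies to the right of Li in period 2, so the across-period effect alone puts C higher.
F > C: F lies to the right of C in period 2, so the across-period effect alone puts F higher.
Cl > F: this pair runs against the simple trend — see the exception note.
Note the exception: Cl has a higher electron affinity than F, contrary to the simple trend — F's small 2p subshell makes the incoming electron feel strong e⁻–e⁻ repulsion, so Cl actually releases more energy on gaining an electron.
Tabulated electron affinity (kJ/mol): Li 60, C 122, F 328, Cl 349, Ba 14.
So from lowest to highest: Ba < Li < C < F < Cl.

Ba < Li < C < F < Cl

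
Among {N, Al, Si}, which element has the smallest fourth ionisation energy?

Si

Consider each +3 ion: N³⁺ still has 2 valence electrons; Al³⁺ is the bare [Ne] core; Si³⁺ still has 1 valence electron.
Pulling an electron out of a noble-gas core costs far more than removing a remaining valence electron, so Al sits at the high end of IE_4.
Valence configurations: N³⁺ [He]2s², Si³⁺ [Ne]3s¹.
Approximate IE_4 values (kJ/mol): N 7475, Al 11577, Si 4356.
Hence IE_4: Si < N < Al.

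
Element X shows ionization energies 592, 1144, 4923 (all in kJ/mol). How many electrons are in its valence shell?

2

Look for the largest jump between consecutive ionization energies: IE3/IE2 ≈ 4.3, far larger than any earlier ratio.
That jump marks the point where a core electron is being removed. So the atom has 2 valence electrons.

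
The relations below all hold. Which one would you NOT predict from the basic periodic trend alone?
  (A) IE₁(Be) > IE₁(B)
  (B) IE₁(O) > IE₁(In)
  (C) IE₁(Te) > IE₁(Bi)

(A)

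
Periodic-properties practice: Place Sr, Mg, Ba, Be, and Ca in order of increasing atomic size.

Be < Mg < Ca < Sr < Ba

Be is in period 2, group 2; Mg is in period 3, group 2; Ca is in period 4, group 2; Sr is in period 5, group 2; Ba is in period 6, group 2.
Across a period the added protons contract the valence shell; down a group each new principal shell makes the atom larger.
All are in group 2, so atomic radius increases down the group.
So from smallest to largest: Be < Mg < Ca < Sr < Ba.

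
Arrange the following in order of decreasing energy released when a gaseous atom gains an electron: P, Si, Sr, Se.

Se > Si > P > Sr

Si is in period 3, group 14; P is in period 3, group 15; Se is in period 4, group 16; Sr is in period 5, group 2.
EA tends to increase across a period and decrease down a group, though the pattern is less regular than for IE or radius.
These span different periods and groups, so the two trends combine.
P > Sr: relative to Sr, both the across-period and down-group shifts push P's electron affinity up.
Si > P: this pair runs against the simple trend — see the exception note.
Se > Si: period and group pull opposite ways; the across-period shift dominates (195 vs 134 kJ/mol).
Note the exception: Si has a higher electron affinity than P, contrary to the simple trend — adding an electron to P's half-filled 3p³ is unfavourable, so Si (3p²) has the more exothermic EA.
For reference (kJ/mol): Si 134, P 72, Se 195, Sr 5.
So from highest to lowest: Se > Si > P > Sr.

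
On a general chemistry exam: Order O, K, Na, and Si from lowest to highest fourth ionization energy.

Si, K, O, Na

IE_4 is the cost of taking one more electron from the +3 cation: O³⁺ still has 3 valence electrons; K³⁺ is already 2 electrons into the core; Na³⁺ is already 2 electrons into the core; Si³⁺ still has 1 valence electron.
Usually core removal costs more than valence removal, but here the competition is close: a tightly held n=2 valence electron can cost more to remove than an n=3 core electron, so the actual values have to decide it.
Valence configurations: O³⁺ [He]2s²2p¹, Si³⁺ [Ne]3s¹.
Approximate IE_4 values (kJ/mol): O 7469, K 5877, Na 9543, Si 4356.
Overall IE_4 order: Si < K < O < Na.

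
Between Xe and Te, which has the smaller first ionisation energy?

Te

Removing the outermost electron gets harder across a period and easier down a group.
All lie in period 5, so first ionization energy increases left to right.
So Te has the smaller first ionisation energy (Te < Xe).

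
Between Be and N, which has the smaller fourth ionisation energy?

The fourth ionization energy removes an electron from the +3 ion. For each element: Be³⁺ is already 1 electron into the core; N³⁺ still has 2 valence electrons.
Pulling an electron out of a noble-gas core costs far more than removing a remaining valence electron, so Be sits at the high end of IE_4.
Approximate IE_4 values (kJ/mol): Be 21007, N 7475.
Putting it together, IE_4: N < Be.

N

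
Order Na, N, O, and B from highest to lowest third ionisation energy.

Na > O > N > B

IE_3 is the cost of taking one more electron from the +2 cation: Na²⁺ is already 1 electron into the core; N²⁺ still has 3 valence electrons; O²⁺ still has 4 valence electrons; B²⁺ still has 1 valence electron.
Pulling an electron out of a noble-gas core costs far more than removing a remaining valence electron, so Na sits at the high end of IE_3.
Valence configurations: N²⁺ [He]2s²2p¹, O²⁺ [He]2s²2p², B²⁺ [He]2s¹.
The numbers (kJ/mol): Na 6910, N 4578, O 5300, B 3660.
Overall IE_3 order: B < N < O < Na.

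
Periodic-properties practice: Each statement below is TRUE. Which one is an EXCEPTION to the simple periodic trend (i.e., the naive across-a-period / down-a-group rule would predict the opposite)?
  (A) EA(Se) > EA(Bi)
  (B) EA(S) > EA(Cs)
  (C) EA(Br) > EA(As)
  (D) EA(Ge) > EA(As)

The general trend: electron affinity increases across a period and decreases down a group.
(A) Se (period 4, group 16) vs Bi (period 6, group 15): the stated order agrees with the simple trend.
(B) S (period 3, group 16) vs Cs (period 6, group 1): the stated order agrees with the simple trend.
(C) Br (period 4, group 17) vs As (period 4, group 15): the stated order agrees with the simple trend.
(D) Ge (period 4, group 14) vs As (period 4, group 15): the stated order contradicts the simple trend.
The exception is (D): adding an electron to As's half-filled 4p³ is unfavourable, so Ge (4p²) has the more exothermic EA.

(D)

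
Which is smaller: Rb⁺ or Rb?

Forming Rb⁺ removes 1 electron from Rb. Fewer electrons for the same nuclear charge means less shielding and a higher Z_eff on the remaining electrons, and for main-group metals the entire outer shell is lost.
A cation is smaller than its parent atom: Rb⁺ < Rb.

Rb⁺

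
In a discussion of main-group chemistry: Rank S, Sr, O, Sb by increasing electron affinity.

O is in period 2, group 16; S is in period 3, group 16; Sr is in period 5, group 2; Sb is in period 5, group 15.
EA tends to increase across a period and decrease down a group, though the pattern is less regular than for IE or radius.
Here both period and group differ, so the two effects have to be weighed against each other.
Sb > Sr: Sb lies to the right of Sr in period 5, so the across-period effect alone puts Sb higher.
O > Sb: both effects reinforce here, so O is clearly the higher of the two.
S > O: this pair runs against the simple trend — see the exception note.
Note the exception: S has a higher electron affinity than O, contrary to the simple trend — the compact 2p subshell of O repels the added electron more than S's larger 3p does.
For reference (kJ/mol): O 141, S 200, Sr 5, Sb 103.
So from lowest to highest: Sr < Sb < O < S.

Sr < Sb < O < S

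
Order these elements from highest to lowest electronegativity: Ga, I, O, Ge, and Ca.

O > I > Ge > Ga > Ca

O is in period 2, group 16; Ca is in period 4, group 2; Ga is in period 4, group 13; Ge is in period 4, group 14; I is in period 5, group 17.
EN rises left→right (higher Z_eff, smaller atoms) and falls top→bottom (larger, more shielded atoms).
These span different periods and groups, so the two trends combine.
Ga > Ca: Ga lies to the right of Ca in period 4, so the across-period effect alone puts Ga higher.
Ge > Ga: both are in period 4; the period trend gives Ge the larger value.
I > Ge: the two effects oppose for this pair; the across-period effect wins (2.66 vs 2.01).
O > I: the two effects oppose for this pair; the down-group effect wins (3.44 vs 2.66).
For reference (Pauling): O 3.44, Ca 1.00, Ga 1.81, Ge 2.01, I 2.66.
So from highest to lowest: O > I > Ge > Ga > Ca.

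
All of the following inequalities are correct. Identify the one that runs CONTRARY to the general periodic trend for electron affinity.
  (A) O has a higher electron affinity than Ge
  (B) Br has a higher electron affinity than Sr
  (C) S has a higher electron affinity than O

(C)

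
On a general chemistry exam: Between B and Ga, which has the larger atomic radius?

B is in period 2, group 13; Ga is in period 4, group 13.
Across a period the added protons contract the valence shell; down a group each new principal shell makes the atom larger.
All are in group 13, so atomic radius increases down the group.
So Ga has the larger atomic radius (Ga > B).

Ga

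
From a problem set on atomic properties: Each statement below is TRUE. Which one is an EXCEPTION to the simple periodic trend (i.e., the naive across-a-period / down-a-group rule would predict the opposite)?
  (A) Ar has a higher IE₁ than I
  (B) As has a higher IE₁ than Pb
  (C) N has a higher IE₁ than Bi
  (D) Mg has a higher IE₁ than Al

(D)

The general trend: IE₁ increases across a period and decreases down a group.
(A) Ar (period 3, group 18) vs I (period 5, group 17): the stated order agrees with the simple trend.
(B) As (period 4, group 15) vs Pb (period 6, group 14): the stated order agrees with the simple trend.
(C) N (period 2, group 15) vs Bi (period 6, group 15): the stated order agrees with the simple trend.
(D) Mg (period 3, group 2) vs Al (period 3, group 13): the stated order contradicts the simple trend.
The exception is (D): Al's single 3p electron is easier to remove than one from Mg's filled 3s².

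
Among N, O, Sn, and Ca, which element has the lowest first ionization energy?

N is in period 2, group 15; O is in period 2, group 16; Ca is in period 4, group 2; Sn is in period 5, group 14.
Removing the outermost electron gets harder across a period and easier down a group.
These span different periods and groups, so the two trends combine.
Sn > Ca: period and group pull opposite ways; the across-period shift dominates (709 vs 590 kJ/mol).
O > Sn: relative to Sn, both the across-period and down-group shifts push O's first ionization energy up.
N > O: this pair runs against the simple trend — see the exception note.
Note the exception: N has a higher first ionization energy than O, contrary to the simple trend — pairing an electron in O's 2p⁴ costs repulsion energy, so O ionizes more easily than half-filled N (2p³).
Approximate values (kJ/mol): N 1402, O 1314, Ca 590, Sn 709.
The lowest first ionization energy among these belongs to Ca.

Ca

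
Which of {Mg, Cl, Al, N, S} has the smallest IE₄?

S

Consider each +3 ion: Mg³⁺ is already 1 electron into the core; Cl³⁺ still has 4 valence electrons; Al³⁺ is the bare [Ne] core; N³⁺ still has 2 valence electrons; S³⁺ still has 3 valence electrons.
Pulling an electron out of a noble-gas core costs far more than removing a remaining valence electron, so Mg and Al sit at the high end of IE_4.
Valence configurations: Cl³⁺ [Ne]3s²3p², N³⁺ [He]2s², S³⁺ [Ne]3s²3p¹.
The numbers (kJ/mol): Mg 10543, Cl 5159, Al 11577, N 7475, S 4556.
Overall IE_4 order: S < Cl < N < Mg < Al.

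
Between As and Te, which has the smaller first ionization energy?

As is in period 4, group 15; Te is in period 5, group 16.
IE₁ increases left→right with effective nuclear charge and decreases top→bottom as the valence shell moves farther out.
A diagonal step moves right (one effect) and down (the opposite effect) at once.
As > Te: period and group pull opposite ways; the down-group shift dominates (947 vs 869 kJ/mol).
Tabulated first ionization energy (kJ/mol): As 947, Te 869.
So Te has the smaller first ionization energy (Te < As).

Te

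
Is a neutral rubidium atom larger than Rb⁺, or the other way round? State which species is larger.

Forming Rb⁺ removes 1 electron from Rb. Fewer electrons for the same nuclear charge means less shielding and a higher Z_eff on the remaining electrons, and for main-group metals the entire outer shell is lost.
A cation is smaller than its parent atom: Rb⁺ < Rb.

Rb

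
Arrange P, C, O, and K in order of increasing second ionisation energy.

Consider each +1 ion: P⁺ still has 4 valence electrons; C⁺ still has 3 valence electrons; O⁺ still has 5 valence electrons; K⁺ is the bare [Ar] core.
Usually core removal costs more than valence removal, but here the competition is close: a tightly held n=2 valence electron can cost more to remove than an n=3 core electron, so the actual values have to decide it.
Valence configurations: P⁺ [Ne]3s²3p², C⁺ [He]2s²2p¹, O⁺ [He]2s²2p³.
Approximate IE_2 values (kJ/mol): P 1907, C 2353, O 3388, K 3052.
So the second ionization energies run P < C < K < O.

P < C < K < O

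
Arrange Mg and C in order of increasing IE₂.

Mg < C

IE_2 is the cost of taking one more electron from the +1 cation: Mg⁺ still has 1 valence electron; C⁺ still has 3 valence electrons.
All are still removing valence electrons, so compare the +1 ions as you would atoms: IE_2 generally rises across a period (higher Z_eff) and falls down a group (larger shell), subject to the usual subshell exceptions.
Valence configurations: Mg⁺ [Ne]3s¹, C⁺ [He]2s²2p¹.
The numbers (kJ/mol): Mg 1451, C 2353.
Overall IE_2 order: Mg < C.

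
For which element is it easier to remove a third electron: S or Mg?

S

IE_3 is the cost of taking one more electron from the +2 cation: S²⁺ still has 4 valence electrons; Mg²⁺ is the bare [Ne] core.
Pulling an electron out of a noble-gas core costs far more than removing a remaining valence electron, so Mg sits at the high end of IE_3.
Approximate IE_3 values (kJ/mol): S 3357, Mg 7733.
Hence IE_3: S < Mg.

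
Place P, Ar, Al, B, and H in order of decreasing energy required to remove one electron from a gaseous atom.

Ar > H > P > B > Al

H is in period 1, group 1; B is in period 2, group 13; Al is in period 3, group 13; P is in period 3, group 15; Ar is in period 3, group 18.
First ionization energy rises across a period (greater Z_eff holds electrons more tightly) and falls down a group (valence electrons are farther from the nucleus).
Neither a single period nor a single group — weigh both effects.
B > Al: they share group 13; the group trend gives B the larger value.
P > B: period and group pull opposite ways; the across-period shift dominates (1012 vs 801 kJ/mol).
H > P: period and group pull opposite ways; the down-group shift dominates (1312 vs 1012 kJ/mol).
Ar > H: period and group pull opposite ways; the across-period shift dominates (1521 vs 1312 kJ/mol).
Approximate values (kJ/mol): H 1312, B 801, Al 578, P 1012, Ar 1521.
So from highest to lowest: Ar > H > P > B > Al.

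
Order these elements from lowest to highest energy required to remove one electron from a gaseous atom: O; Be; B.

Be is in period 2, group 2; B is in period 2, group 13; O is in period 2, group 16.
Across a period the outer electron is held more tightly (higher IE₁); down a group it sits in a higher shell, more shielded, and comes off more easily.
All lie in period 2; the across-period trend (first ionization energy increases left to right) applies, with the exception below.
Note the exception: Be has a higher first ionization energy than B, contrary to the simple trend — removing B's lone 2p electron is easier than breaking Be's filled 2s².
Approximate values (kJ/mol): Be 900, B 801, O 1314.
So from lowest to highest: B < Be < O.

B < Be < O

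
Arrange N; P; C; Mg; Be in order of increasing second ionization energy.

Consider each +1 ion: N⁺ still has 4 valence electrons; P⁺ still has 4 valence electrons; C⁺ still has 3 valence electrons; Mg⁺ still has 1 valence electron; Be⁺ still has 1 valence electron.
All are still removing valence electrons, so compare the +1 ions as you would atoms: IE_2 generally rises across a period (higher Z_eff) and falls down a group (larger shell), subject to the usual subshell exceptions.
Valence configurations: N⁺ [He]2s²2p², P⁺ [Ne]3s²3p², C⁺ [He]2s²2p¹, Mg⁺ [Ne]3s¹, Be⁺ [He]2s¹.
Approximate IE_2 values (kJ/mol): N 2856, P 1907, C 2353, Mg 1451, Be 1757.
Hence IE_2: Mg < Be < P < C < N.

Mg < Be < P < C < N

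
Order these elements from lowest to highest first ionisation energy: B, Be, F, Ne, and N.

B < Be < N < F < Ne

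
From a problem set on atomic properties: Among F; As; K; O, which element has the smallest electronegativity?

O is in period 2, group 16; F is in period 2, group 17; K is in period 4, group 1; As is in period 4, group 15.
Electronegativity increases across a period and decreases down a group, tracking effective nuclear charge and atomic size.
These span different periods and groups, so the two trends combine.
As > K: both are in period 4; the period trend gives As the larger value.
O > As: relative to As, both the across-period and down-group shifts push O's electronegativity up.
F > O: both are in period 2; the period trend gives F the larger value.
Tabulated electronegativity (Pauling): O 3.44, F 3.98, K 0.82, As 2.18.
The smallest electronegativity among these belongs to K.

K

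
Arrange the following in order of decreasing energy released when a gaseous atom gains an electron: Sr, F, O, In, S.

Atoms with high Z_eff and room in the valence shell (especially the halogens) have the most exothermic electron affinities.
These span different periods and groups, so the two trends combine.
In > Sr: both are in period 5; the period trend gives In the larger value.
O > In: both effects reinforce here, so O is clearly the higher of the two.
S > O: this pair runs against the simple trend — see the exception note.
F > S: both effects reinforce here, so F is clearly the higher of the two.
Note the exception: S has a higher electron affinity than O, contrary to the simple trend — the compact 2p subshell of O repels the added electron more than S's larger 3p does.
Approximate values (kJ/mol): O 141, F 328, S 200, Sr 5, In 29.
So from highest to lowest: F > S > O > In > Sr.

F, S, O, In, Sr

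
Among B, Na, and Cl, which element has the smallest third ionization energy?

Consider each +2 ion: B²⁺ still has 1 valence electron; Na²⁺ is already 1 electron into the core; Cl²⁺ still has 5 valence electrons.
Core electrons are held far more tightly than valence electrons, so Na tops the IE_3 order.
Valence configurations: B²⁺ [He]2s¹, Cl²⁺ [Ne]3s²3p³.
The numbers (kJ/mol): B 3660, Na 6910, Cl 3822.
Putting it together, IE_3: B < Cl < Na.

B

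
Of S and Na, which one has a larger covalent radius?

Na

Na is in period 3, group 1; S is in period 3, group 16.
Radius decreases left→right (rising Z_eff, same n) and increases top→bottom (higher n).
All lie in period 3, so atomic radius increases right to left.
So Na has the larger covalent radius (Na > S).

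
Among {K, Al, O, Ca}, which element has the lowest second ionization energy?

IE_2 is the cost of taking one more electron from the +1 cation: K⁺ is the bare [Ar] core; Al⁺ still has 2 valence electrons; O⁺ still has 5 valence electrons; Ca⁺ still has 1 valence electron.
Usually core removal costs more than valence removal, but here the competition is close: a tightly held n=2 valence electron can cost more to remove than an n=3 core electron, so the actual values have to decide it.
Valence configurations: Al⁺ [Ne]3s², O⁺ [He]2s²2p³, Ca⁺ [Ar]4s¹.
Tabulated IE_2 (kJ/mol): K 3052, Al 1817, O 3388, Ca 1145.
Overall IE_2 order: Ca < Al < K < O.

Ca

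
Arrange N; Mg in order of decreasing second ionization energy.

N > Mg

Consider each +1 ion: N⁺ still has 4 valence electrons; Mg⁺ still has 1 valence electron.
All are still removing valence electrons, so compare the +1 ions as you would atoms: IE_2 generally rises across a period (higher Z_eff) and falls down a group (larger shell), subject to the usual subshell exceptions.
Valence configurations: N⁺ [He]2s²2p², Mg⁺ [Ne]3s¹.
Approximate IE_2 values (kJ/mol): N 2856, Mg 1451.
Overall IE_2 order: Mg < N.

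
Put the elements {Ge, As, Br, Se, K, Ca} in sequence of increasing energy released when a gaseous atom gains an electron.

Ca < K < As < Ge < Se < Br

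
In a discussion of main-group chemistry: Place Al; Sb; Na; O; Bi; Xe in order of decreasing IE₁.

O > Xe > Sb > Bi > Al > Na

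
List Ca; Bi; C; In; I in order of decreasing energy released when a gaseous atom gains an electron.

I > C > Bi > In > Ca

C is in period 2, group 14; Ca is in period 4, group 2; In is in period 5, group 13; I is in period 5, group 17; Bi is in period 6, group 15.
EA tends to increase across a period and decrease down a group, though the pattern is less regular than for IE or radius.
These span different periods and groups, so the two trends combine.
In > Ca: period and group pull opposite ways; the across-period shift dominates (29 vs 2 kJ/mol).
Bi > In: period and group pull opposite ways; the across-period shift dominates (91 vs 29 kJ/mol).
C > Bi: period and group pull opposite ways; the down-group shift dominates (122 vs 91 kJ/mol).
I > C: the two effects oppose for this pair; the across-period effect wins (295 vs 122 kJ/mol).
For reference (kJ/mol): C 122, Ca 2, In 29, I 295, Bi 91.
So from highest to lowest: I > C > Bi > In > Ca.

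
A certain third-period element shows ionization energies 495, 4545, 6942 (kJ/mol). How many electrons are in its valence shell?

1

Look for the largest jump between consecutive ionization energies: IE2/IE1 ≈ 9.2, far larger than any earlier ratio.
That jump marks the point where a core electron is being removed. So the atom has 1 valence electron.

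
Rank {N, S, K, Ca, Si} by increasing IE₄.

Si < S < K < Ca < N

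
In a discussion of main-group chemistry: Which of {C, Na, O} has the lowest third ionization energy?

Consider each +2 ion: C²⁺ still has 2 valence electrons; Na²⁺ is already 1 electron into the core; O²⁺ still has 4 valence electrons.
Pulling an electron out of a noble-gas core costs far more than removing a remaining valence electron, so Na sits at the high end of IE_3.
Valence configurations: C²⁺ [He]2s², O²⁺ [He]2s²2p².
Tabulated IE_3 (kJ/mol): C 4620, Na 6910, O 5300.
So the third ionization energies run C < O < Na.

C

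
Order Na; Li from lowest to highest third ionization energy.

IE_3 is the cost of taking one more electron from the +2 cation: Na²⁺ is already 1 electron into the core; Li²⁺ is already 1 electron into the core.
All of these are removing an electron from a noble-gas core or deeper; the smaller core (lower principal quantum number) is held far more tightly, and within a period the higher nuclear charge binds the same core more tightly.
Approximate IE_3 values (kJ/mol): Na 6910, Li 11815.
So the third ionization energies run Na < Li.

Na < Li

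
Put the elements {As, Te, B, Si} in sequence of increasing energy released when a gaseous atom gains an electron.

B is in period 2, group 13; Si is in period 3, group 14; As is in period 4, group 15; Te is in period 5, group 16.
EA tends to increase across a period and decrease down a group, though the pattern is less regular than for IE or radius.
A diagonal step moves right (one effect) and down (the opposite effect) at once.
As > B: period and group pull opposite ways; the across-period shift dominates (78 vs 27 kJ/mol).
Si > As: the two effects oppose for this pair; the down-group effect wins (134 vs 78 kJ/mol).
Te > Si: period and group pull opposite ways; the across-period shift dominates (190 vs 134 kJ/mol).
For reference (kJ/mol): B 27, Si 134, As 78, Te 190.
So from lowest to highest: B < As < Si < Te.

B < As < Si < Te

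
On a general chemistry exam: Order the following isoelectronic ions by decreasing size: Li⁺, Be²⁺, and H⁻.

H⁻ > Li⁺ > Be²⁺

All of these have 2 electrons, so size is governed by nuclear charge alone: the more protons, the stronger the pull on the same electron cloud, and the smaller the ion.
Nuclear charges: Be²⁺ (Z=4), Li⁺ (Z=3), H⁻ (Z=1).
Largest to smallest: H⁻ > Li⁺ > Be²⁺.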